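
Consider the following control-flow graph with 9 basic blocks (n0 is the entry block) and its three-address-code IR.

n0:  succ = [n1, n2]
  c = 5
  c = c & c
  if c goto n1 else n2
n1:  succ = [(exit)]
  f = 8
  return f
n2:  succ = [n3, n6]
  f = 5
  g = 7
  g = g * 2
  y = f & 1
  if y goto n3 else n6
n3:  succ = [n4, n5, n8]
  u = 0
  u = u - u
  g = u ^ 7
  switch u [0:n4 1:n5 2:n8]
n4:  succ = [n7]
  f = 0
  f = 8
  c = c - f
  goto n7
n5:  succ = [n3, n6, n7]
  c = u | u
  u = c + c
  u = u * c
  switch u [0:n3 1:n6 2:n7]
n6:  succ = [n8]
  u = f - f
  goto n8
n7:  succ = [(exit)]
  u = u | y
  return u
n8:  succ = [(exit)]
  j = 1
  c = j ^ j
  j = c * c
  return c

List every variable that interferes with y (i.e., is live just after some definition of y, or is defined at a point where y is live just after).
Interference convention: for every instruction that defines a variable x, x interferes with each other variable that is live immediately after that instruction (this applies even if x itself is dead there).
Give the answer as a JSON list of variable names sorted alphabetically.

Per-block:
  n0: {c} / ∅
  n1: {f} / ∅
  n2: {f,g,y} / ∅
  n3: {g,u} / ∅
  n4: {c,f} / {c}
  n5: {c,u} / {u}
  n6: {u} / {f}
  n7: {u} / {u,y}
  n8: {c,j} / ∅

Liveness:
  live n0: ∅→{c}
  live n1: ∅→∅
  live n2: {c}→{c,f,y}
  live n3: {c,f,y}→{c,f,u,y}
  live n4: {c,u,y}→{u,y}
  live n5: {f,u,y}→{c,f,u,y}
  live n6: {f}→∅
  live n7: {u,y}→∅
  live n8: ∅→∅

Interfere edges:
  c: {f,g,j,u,y}
  f: {c,g,u,y}
  g: {c,f,u,y}
  j: {c}
  u: {c,f,g,y}
  y: {c,f,g,u}

N(y) = ["c", "f", "g", "u"]

Answer: ["c", "f", "g", "u"]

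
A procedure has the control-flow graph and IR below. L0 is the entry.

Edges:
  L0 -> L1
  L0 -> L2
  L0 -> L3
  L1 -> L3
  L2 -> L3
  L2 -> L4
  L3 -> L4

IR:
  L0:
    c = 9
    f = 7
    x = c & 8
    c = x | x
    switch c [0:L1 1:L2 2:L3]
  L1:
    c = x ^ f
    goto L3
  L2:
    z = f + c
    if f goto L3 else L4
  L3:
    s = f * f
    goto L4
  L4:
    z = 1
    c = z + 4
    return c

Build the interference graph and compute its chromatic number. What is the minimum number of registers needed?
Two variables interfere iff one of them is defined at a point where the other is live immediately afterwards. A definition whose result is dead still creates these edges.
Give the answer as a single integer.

def/use:
  L0: def={c,f,x} ue=∅
  L1: def={c} ue={f,x}
  L2: def={z} ue={c,f}
  L3: def={s} ue={f}
  L4: def={c,z} ue=∅

Backward fixpoint:
  L0 li=∅ lo={c,f,x}
  L1 li={f,x} lo={f}
  L2 li={c,f} lo={f}
  L3 li={f} lo=∅
  L4 li=∅ lo=∅

Interference:
  c↔{f,x}
  f↔{c,x,z}
  s↔∅
  x↔{c,f}
  z↔{f}

Registers:
  clique {c,f,x} ⇒ need ≥ 3
  3-colouring: R0={f,s}  R1={c,z}  R2={x}
  χ = 3

Answer: 3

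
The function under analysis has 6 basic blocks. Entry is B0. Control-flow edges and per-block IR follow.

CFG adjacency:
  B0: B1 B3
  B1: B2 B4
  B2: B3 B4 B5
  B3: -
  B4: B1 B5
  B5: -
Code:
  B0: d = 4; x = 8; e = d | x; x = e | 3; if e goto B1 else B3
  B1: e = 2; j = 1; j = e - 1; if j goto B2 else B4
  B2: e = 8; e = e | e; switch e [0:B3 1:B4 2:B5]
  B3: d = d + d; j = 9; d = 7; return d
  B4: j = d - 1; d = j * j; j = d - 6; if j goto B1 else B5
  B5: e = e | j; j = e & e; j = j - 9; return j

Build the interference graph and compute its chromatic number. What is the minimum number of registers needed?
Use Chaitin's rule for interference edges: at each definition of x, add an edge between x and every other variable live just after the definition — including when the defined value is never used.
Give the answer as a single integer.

Answer: 3

Analysis:
Per-block:
  B0 def {d,e,x} use ∅
  B1 def {e,j} use ∅
  B2 def {e} use ∅
  B3 def {d,j} use {d}
  B4 def {d,j} use {d}
  B5 def {e,j} use {e,j}

Backward fixpoint:
  B0: in=∅ out={d}
  B1: in={d} out={d,e,j}
  B2: in={d,j} out={d,e,j}
  B3: in={d} out=∅
  B4: in={d,e} out={d,e,j}
  B5: in={e,j} out=∅

Interference:
  d — {e,j,x}
  e — {d,j,x}
  j — {d,e}
  x — {d,e}

Chromatic number:
  clique {d,e,j} ⇒ need ≥ 3
  assign d→r0 e→r1 j→r2 x→r2 — no edge inside a register ⇒ χ ≤ 3
  χ = 3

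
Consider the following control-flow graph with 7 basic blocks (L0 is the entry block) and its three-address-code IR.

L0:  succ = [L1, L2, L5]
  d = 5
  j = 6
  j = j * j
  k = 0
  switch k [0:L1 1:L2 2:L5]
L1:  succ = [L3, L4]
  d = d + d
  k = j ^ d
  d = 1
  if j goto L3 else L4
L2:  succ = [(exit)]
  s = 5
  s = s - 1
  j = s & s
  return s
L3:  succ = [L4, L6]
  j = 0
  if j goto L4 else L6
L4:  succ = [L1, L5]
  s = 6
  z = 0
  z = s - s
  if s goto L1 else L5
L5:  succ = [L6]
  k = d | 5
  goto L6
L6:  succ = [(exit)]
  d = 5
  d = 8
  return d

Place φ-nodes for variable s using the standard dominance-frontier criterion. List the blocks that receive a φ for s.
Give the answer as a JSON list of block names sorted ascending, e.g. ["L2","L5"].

idom tree: L1←L0 L2←L0 L3←L1 L4←L1 L5←L0 L6←L0
Dom at joins:
  L1: preds {L0,L4}: {L0} ∩ {L0,L1,L4} = {L0}; idom=L0
  L4: preds {L1,L3}: {L0,L1} ∩ {L0,L1,L3} = {L0,L1}; idom=L1
  L5: preds {L0,L4}: {L0} ∩ {L0,L1,L4} = {L0}; idom=L0
  L6: preds {L3,L5}: {L0,L1,L3} ∩ {L0,L5} = {L0}; idom=L0

DF walk-up:
  join L1 pred L0: · stop@L0
  join L1 pred L4: L4→L1 stop@L0
  join L4 pred L1: · stop@L1
  join L4 pred L3: L3 stop@L1
  join L5 pred L0: · stop@L0
  join L5 pred L4: L4→L1 stop@L0
  join L6 pred L3: L3→L1 stop@L0
  join L6 pred L5: L5 stop@L0
  DF(L0)=∅
  DF(L1)={L1,L5,L6}
  DF(L2)=∅
  DF(L3)={L4,L6}
  DF(L4)={L1,L5}
  DF(L5)={L6}
  DF(L6)=∅

φ for s: defs {L2,L4}
  DF⁺ = {L1,L5,L6}

Answer: ["L1", "L5", "L6"]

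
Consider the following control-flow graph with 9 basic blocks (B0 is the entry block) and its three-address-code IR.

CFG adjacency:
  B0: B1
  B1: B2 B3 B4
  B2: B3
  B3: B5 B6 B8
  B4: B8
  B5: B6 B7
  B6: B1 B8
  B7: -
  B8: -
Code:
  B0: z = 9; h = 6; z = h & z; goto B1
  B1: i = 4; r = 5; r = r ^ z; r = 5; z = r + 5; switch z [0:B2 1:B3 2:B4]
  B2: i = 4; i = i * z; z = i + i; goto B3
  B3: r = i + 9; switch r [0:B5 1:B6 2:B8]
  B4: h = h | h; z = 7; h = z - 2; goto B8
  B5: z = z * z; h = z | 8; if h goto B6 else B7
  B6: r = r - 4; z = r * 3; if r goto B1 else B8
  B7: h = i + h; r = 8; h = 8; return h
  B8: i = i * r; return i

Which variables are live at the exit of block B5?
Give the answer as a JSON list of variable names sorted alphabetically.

def/use:
  B0 def {h,z} use ∅
  B1 def {i,r,z} use {z}
  B2 def {i,z} use {z}
  B3 def {r} use {i}
  B4 def {h,z} use {h}
  B5 def {h,z} use {z}
  B6 def {r,z} use {r}
  B7 def {h,r} use {h,i}
  B8 def {i} use {i,r}

Live sets:
  B0 li=∅ lo={h,z}
  B1 li={h,z} lo={h,i,r,z}
  B2 li={h,z} lo={h,i,z}
  B3 li={h,i,z} lo={h,i,r,z}
  B4 li={h,i,r} lo={i,r}
  B5 li={i,r,z} lo={h,i,r}
  B6 li={h,i,r} lo={h,i,r,z}
  B7 li={h,i} lo=∅
  B8 li={i,r} lo=∅

live-out(B5) = ["h", "i", "r"]

Answer: ["h", "i", "r"]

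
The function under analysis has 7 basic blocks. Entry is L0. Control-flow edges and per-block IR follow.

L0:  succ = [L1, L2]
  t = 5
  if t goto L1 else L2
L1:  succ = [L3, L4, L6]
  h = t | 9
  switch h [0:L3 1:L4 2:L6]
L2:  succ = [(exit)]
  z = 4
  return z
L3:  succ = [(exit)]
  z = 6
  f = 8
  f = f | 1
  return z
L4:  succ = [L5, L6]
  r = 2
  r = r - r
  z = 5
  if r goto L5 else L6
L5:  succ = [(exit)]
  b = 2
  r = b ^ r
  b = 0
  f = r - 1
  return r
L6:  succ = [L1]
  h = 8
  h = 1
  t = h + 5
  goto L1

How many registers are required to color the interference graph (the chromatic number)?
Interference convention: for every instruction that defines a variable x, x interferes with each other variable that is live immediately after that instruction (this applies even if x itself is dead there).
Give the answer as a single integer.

Answer: 3

Working:
Block summaries:
  L0: def={t} ue=∅
  L1: def={h} ue={t}
  L2: def={z} ue=∅
  L3: def={f,z} ue=∅
  L4: def={r,z} ue=∅
  L5: def={b,f,r} ue={r}
  L6: def={h,t} ue=∅

Backward fixpoint:
  L0: in=∅ out={t}
  L1: in={t} out=∅
  L2: in=∅ out=∅
  L3: in=∅ out=∅
  L4: in=∅ out={r}
  L5: in={r} out=∅
  L6: in=∅ out={t}

Interference:
  b: {r}
  f: {r,z}
  h: ∅
  r: {b,f,z}
  t: ∅
  z: {f,r}

Registers:
  clique {f,r,z} ⇒ need ≥ 3
  assign b→R1 f→R1 h→R0 r→R0 t→R0 z→R2 — no edge inside a register ⇒ χ ≤ 3
  χ = 3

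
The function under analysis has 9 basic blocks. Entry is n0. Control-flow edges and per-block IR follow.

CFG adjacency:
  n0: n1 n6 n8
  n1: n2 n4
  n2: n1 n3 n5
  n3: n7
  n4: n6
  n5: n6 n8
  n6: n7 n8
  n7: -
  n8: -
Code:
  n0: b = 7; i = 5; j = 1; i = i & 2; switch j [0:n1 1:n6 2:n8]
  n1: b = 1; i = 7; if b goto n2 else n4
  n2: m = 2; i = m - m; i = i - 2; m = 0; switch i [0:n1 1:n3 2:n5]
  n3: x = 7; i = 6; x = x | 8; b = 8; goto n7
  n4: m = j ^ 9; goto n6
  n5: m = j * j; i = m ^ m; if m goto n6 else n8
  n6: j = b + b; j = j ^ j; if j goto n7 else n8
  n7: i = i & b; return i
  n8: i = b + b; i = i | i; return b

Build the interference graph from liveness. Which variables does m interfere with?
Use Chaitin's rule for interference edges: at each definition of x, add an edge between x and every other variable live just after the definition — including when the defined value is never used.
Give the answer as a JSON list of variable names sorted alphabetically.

Block summaries:
  n0: def={b,i,j} ue=∅
  n1: def={b,i} ue=∅
  n2: def={i,m} ue=∅
  n3: def={b,i,x} ue=∅
  n4: def={m} ue={j}
  n5: def={i,m} ue={j}
  n6: def={j} ue={b}
  n7: def={i} ue={b,i}
  n8: def={i} ue={b}

Backward fixpoint:
  live n0: ∅→{b,i,j}
  live n1: {j}→{b,i,j}
  live n2: {b,j}→{b,j}
  live n3: ∅→{b,i}
  live n4: {b,i,j}→{b,i}
  live n5: {b,j}→{b,i}
  live n6: {b,i}→{b,i}
  live n7: {b,i}→∅
  live n8: {b}→∅

Interfere edges:
  b: {i,j,m}
  i: {b,j,m,x}
  j: {b,i,m}
  m: {b,i,j}
  x: {i}

N(m) = ["b", "i", "j"]

Answer: ["b", "i", "j"]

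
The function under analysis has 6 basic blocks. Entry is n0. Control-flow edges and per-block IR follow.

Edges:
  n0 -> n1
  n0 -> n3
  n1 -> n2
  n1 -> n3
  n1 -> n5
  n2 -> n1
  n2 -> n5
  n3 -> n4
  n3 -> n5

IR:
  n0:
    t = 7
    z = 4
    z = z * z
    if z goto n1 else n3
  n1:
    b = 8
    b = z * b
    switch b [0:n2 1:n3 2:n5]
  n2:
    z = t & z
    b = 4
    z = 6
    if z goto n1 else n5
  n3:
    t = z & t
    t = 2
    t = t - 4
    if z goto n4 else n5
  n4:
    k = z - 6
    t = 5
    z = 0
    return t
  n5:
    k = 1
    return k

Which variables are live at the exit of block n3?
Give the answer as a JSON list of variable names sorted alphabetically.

Answer: ["z"]

Derivation:
Per-block:
  n0: def={t,z} ue=∅
  n1: def={b} ue={z}
  n2: def={b,z} ue={t,z}
  n3: def={t} ue={t,z}
  n4: def={k,t,z} ue={z}
  n5: def={k} ue=∅

Live sets:
  live n0: ∅→{t,z}
  live n1: {t,z}→{t,z}
  live n2: {t,z}→{t,z}
  live n3: {t,z}→{z}
  live n4: {z}→∅
  live n5: ∅→∅

live-out(n3) = ["z"]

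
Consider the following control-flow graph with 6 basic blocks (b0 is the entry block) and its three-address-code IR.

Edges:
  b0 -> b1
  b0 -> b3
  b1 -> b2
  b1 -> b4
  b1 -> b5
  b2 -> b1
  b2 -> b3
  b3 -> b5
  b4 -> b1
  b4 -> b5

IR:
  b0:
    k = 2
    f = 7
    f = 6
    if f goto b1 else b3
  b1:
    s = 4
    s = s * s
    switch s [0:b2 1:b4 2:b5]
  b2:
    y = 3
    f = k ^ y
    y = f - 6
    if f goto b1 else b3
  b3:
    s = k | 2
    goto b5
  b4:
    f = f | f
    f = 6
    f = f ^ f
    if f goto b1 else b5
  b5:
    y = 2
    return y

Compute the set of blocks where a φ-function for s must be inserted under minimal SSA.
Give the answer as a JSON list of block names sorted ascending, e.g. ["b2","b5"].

idom tree: b1←b0 b2←b1 b3←b0 b4←b1 b5←b0
Join-block Dom:
  b1: preds {b0,b2,b4}: {b0} ∩ {b0,b1,b2} ∩ {b0,b1,b4} = {b0}; idom=b0
  b3: preds {b0,b2}: {b0} ∩ {b0,b1,b2} = {b0}; idom=b0
  b5: preds {b1,b3,b4}: {b0,b1} ∩ {b0,b3} ∩ {b0,b1,b4} = {b0}; idom=b0

DF walk-up:
  b1←b0: walk · to b0
  b1←b2: walk b2→b1 to b0
  b1←b4: walk b4→b1 to b0
  b3←b0: walk · to b0
  b3←b2: walk b2→b1 to b0
  b5←b1: walk b1 to b0
  b5←b3: walk b3 to b0
  b5←b4: walk b4→b1 to b0
  b0 → ∅
  b1 → {b1,b3,b5}
  b2 → {b1,b3}
  b3 → {b5}
  b4 → {b1,b5}
  b5 → ∅

φ for s: defs {b1,b3}
  DF⁺ = {b1,b3,b5}

Answer: ["b1", "b3", "b5"]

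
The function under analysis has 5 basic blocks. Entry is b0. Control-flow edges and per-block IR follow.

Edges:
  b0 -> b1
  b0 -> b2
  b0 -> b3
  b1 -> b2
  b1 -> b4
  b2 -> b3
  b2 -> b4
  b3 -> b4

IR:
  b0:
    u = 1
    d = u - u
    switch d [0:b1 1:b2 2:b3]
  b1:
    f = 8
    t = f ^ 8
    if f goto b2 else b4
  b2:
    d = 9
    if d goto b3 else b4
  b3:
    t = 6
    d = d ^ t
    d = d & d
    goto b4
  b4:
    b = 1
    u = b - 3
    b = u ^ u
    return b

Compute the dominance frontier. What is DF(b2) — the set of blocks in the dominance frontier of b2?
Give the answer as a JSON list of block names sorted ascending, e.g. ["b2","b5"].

Answer: ["b3", "b4"]

Working:
idom tree: b1←b0 b2←b0 b3←b0 b4←b0
Join-block Dom:
  b2: preds {b0,b1}: {b0} ∩ {b0,b1} = {b0}; idom=b0
  b3: preds {b0,b2}: {b0} ∩ {b0,b2} = {b0}; idom=b0
  b4: preds {b1,b2,b3}: {b0,b1} ∩ {b0,b2} ∩ {b0,b3} = {b0}; idom=b0

DF walk-up:
  join b2 pred b0: · stop@b0
  join b2 pred b1: b1 stop@b0
  join b3 pred b0: · stop@b0
  join b3 pred b2: b2 stop@b0
  join b4 pred b1: b1 stop@b0
  join b4 pred b2: b2 stop@b0
  join b4 pred b3: b3 stop@b0
  DF(b0)=∅
  DF(b1)={b2,b4}
  DF(b2)={b3,b4}
  DF(b3)={b4}
  DF(b4)=∅

DF(b2) = ["b3", "b4"]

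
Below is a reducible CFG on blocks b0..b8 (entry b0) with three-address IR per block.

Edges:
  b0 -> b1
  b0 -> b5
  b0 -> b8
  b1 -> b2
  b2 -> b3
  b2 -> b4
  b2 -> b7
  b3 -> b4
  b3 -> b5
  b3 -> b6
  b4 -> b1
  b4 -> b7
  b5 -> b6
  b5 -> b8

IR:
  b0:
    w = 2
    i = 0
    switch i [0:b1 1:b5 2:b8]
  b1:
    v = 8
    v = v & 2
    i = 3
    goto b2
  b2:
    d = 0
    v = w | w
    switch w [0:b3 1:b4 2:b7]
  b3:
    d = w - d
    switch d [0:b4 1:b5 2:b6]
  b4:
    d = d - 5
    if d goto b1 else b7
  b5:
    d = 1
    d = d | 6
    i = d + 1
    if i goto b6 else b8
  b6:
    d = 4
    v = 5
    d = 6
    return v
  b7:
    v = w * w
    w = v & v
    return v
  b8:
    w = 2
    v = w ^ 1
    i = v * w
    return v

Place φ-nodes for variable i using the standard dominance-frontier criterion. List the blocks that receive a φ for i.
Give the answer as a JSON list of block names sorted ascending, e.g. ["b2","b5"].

idom tree: b1←b0 b2←b1 b3←b2 b4←b2 b5←b0 b6←b0 b7←b2 b8←b0
Dom at joins:
  b1: preds {b0,b4}: {b0} ∩ {b0,b1,b2,b4} = {b0}; idom=b0
  b4: preds {b2,b3}: {b0,b1,b2} ∩ {b0,b1,b2,b3} = {b0,b1,b2}; idom=b2
  b5: preds {b0,b3}: {b0} ∩ {b0,b1,b2,b3} = {b0}; idom=b0
  b6: preds {b3,b5}: {b0,b1,b2,b3} ∩ {b0,b5} = {b0}; idom=b0
  b7: preds {b2,b4}: {b0,b1,b2} ∩ {b0,b1,b2,b4} = {b0,b1,b2}; idom=b2
  b8: preds {b0,b5}: {b0} ∩ {b0,b5} = {b0}; idom=b0

DF walk-up:
  join b1 pred b0: · stop@b0
  join b1 pred b4: b4→b2→b1 stop@b0
  join b4 pred b2: · stop@b2
  join b4 pred b3: b3 stop@b2
  join b5 pred b0: · stop@b0
  join b5 pred b3: b3→b2→b1 stop@b0
  join b6 pred b3: b3→b2→b1 stop@b0
  join b6 pred b5: b5 stop@b0
  join b7 pred b2: · stop@b2
  join b7 pred b4: b4 stop@b2
  join b8 pred b0: · stop@b0
  join b8 pred b5: b5 stop@b0
  b0: DF=∅
  b1: DF={b1,b5,b6}
  b2: DF={b1,b5,b6}
  b3: DF={b4,b5,b6}
  b4: DF={b1,b7}
  b5: DF={b6,b8}
  b6: DF=∅
  b7: DF=∅
  b8: DF=∅

φ for i: defs {b0,b1,b5,b8}
  DF⁺ = {b1,b5,b6,b8}

Answer: ["b1", "b5", "b6", "b8"]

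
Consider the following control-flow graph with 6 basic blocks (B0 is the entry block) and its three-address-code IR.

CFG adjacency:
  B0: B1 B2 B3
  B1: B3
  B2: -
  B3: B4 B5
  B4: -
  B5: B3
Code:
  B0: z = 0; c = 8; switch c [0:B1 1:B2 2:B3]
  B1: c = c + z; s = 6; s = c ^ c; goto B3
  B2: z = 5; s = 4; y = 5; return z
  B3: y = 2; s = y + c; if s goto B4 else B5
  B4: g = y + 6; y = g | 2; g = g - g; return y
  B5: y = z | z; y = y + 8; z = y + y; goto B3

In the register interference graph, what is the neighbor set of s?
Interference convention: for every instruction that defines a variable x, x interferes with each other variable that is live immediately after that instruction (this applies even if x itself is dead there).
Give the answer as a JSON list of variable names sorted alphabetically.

def/use:
  B0: {c,z} / ∅
  B1: {c,s} / {c,z}
  B2: {s,y,z} / ∅
  B3: {s,y} / {c}
  B4: {g,y} / {y}
  B5: {y,z} / {z}

Live sets:
  live B0: ∅→{c,z}
  live B1: {c,z}→{c,z}
  live B2: ∅→∅
  live B3: {c,z}→{c,y,z}
  live B4: {y}→∅
  live B5: {c,z}→{c,z}

Conflict graph:
  c↔{s,y,z}
  g↔{y}
  s↔{c,y,z}
  y↔{c,g,s,z}
  z↔{c,s,y}

N(s) = ["c", "y", "z"]

Answer: ["c", "y", "z"]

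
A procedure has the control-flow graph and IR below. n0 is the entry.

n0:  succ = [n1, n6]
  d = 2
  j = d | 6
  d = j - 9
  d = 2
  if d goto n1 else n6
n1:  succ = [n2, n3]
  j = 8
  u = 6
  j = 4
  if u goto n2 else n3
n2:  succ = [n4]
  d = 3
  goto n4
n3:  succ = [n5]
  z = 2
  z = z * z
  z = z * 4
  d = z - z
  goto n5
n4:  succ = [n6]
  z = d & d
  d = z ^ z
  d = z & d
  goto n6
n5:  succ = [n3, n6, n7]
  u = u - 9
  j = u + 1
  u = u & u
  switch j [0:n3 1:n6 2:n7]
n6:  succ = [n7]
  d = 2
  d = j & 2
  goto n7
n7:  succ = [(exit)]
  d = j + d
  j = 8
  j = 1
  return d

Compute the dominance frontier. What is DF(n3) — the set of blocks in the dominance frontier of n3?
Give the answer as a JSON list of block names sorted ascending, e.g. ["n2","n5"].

idom tree: n1←n0 n2←n1 n3←n1 n4←n2 n5←n3 n6←n0 n7←n0
Join-block Dom:
  n3: preds {n1,n5}: {n0,n1} ∩ {n0,n1,n3,n5} = {n0,n1}; idom=n1
  n6: preds {n0,n4,n5}: {n0} ∩ {n0,n1,n2,n4} ∩ {n0,n1,n3,n5} = {n0}; idom=n0
  n7: preds {n5,n6}: {n0,n1,n3,n5} ∩ {n0,n6} = {n0}; idom=n0

DF walk-up:
  join n3 pred n1: · stop@n1
  join n3 pred n5: n5→n3 stop@n1
  join n6 pred n0: · stop@n0
  join n6 pred n4: n4→n2→n1 stop@n0
  join n6 pred n5: n5→n3→n1 stop@n0
  join n7 pred n5: n5→n3→n1 stop@n0
  join n7 pred n6: n6 stop@n0
  n0 → ∅
  n1 → {n6,n7}
  n2 → {n6}
  n3 → {n3,n6,n7}
  n4 → {n6}
  n5 → {n3,n6,n7}
  n6 → {n7}
  n7 → ∅

DF(n3) = ["n3", "n6", "n7"]

Answer: ["n3", "n6", "n7"]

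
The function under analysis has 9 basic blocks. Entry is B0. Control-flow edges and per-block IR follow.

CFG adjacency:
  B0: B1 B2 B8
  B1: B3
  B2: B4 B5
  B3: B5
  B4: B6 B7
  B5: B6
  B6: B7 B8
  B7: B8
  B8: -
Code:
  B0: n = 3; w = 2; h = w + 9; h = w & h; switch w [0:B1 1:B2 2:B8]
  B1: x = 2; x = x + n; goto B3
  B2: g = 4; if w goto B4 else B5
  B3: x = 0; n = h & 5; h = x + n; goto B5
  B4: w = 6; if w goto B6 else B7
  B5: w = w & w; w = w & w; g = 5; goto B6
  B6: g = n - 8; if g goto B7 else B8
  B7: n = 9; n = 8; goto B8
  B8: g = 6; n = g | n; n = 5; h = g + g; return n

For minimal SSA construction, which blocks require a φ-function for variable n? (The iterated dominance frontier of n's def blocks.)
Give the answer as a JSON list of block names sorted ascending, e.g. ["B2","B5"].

Answer: ["B5", "B6", "B7", "B8"]

Analysis:
idom tree: B1←B0 B2←B0 B3←B1 B4←B2 B5←B0 B6←B0 B7←B0 B8←B0
Join-block Dom:
  B5: preds {B2,B3}: {B0,B2} ∩ {B0,B1,B3} = {B0}; idom=B0
  B6: preds {B4,B5}: {B0,B2,B4} ∩ {B0,B5} = {B0}; idom=B0
  B7: preds {B4,B6}: {B0,B2,B4} ∩ {B0,B6} = {B0}; idom=B0
  B8: preds {B0,B6,B7}: {B0} ∩ {B0,B6} ∩ {B0,B7} = {B0}; idom=B0

DF derivation:
  join B5 pred B2: B2 stop@B0
  join B5 pred B3: B3→B1 stop@B0
  join B6 pred B4: B4→B2 stop@B0
  join B6 pred B5: B5 stop@B0
  join B7 pred B4: B4→B2 stop@B0
  join B7 pred B6: B6 stop@B0
  join B8 pred B0: · stop@B0
  join B8 pred B6: B6 stop@B0
  join B8 pred B7: B7 stop@B0
  DF(B0)=∅
  DF(B1)={B5}
  DF(B2)={B5,B6,B7}
  DF(B3)={B5}
  DF(B4)={B6,B7}
  DF(B5)={B6}
  DF(B6)={B7,B8}
  DF(B7)={B8}
  DF(B8)=∅

φ for n: defs {B0,B3,B7,B8}
  DF⁺ = {B5,B6,B7,B8}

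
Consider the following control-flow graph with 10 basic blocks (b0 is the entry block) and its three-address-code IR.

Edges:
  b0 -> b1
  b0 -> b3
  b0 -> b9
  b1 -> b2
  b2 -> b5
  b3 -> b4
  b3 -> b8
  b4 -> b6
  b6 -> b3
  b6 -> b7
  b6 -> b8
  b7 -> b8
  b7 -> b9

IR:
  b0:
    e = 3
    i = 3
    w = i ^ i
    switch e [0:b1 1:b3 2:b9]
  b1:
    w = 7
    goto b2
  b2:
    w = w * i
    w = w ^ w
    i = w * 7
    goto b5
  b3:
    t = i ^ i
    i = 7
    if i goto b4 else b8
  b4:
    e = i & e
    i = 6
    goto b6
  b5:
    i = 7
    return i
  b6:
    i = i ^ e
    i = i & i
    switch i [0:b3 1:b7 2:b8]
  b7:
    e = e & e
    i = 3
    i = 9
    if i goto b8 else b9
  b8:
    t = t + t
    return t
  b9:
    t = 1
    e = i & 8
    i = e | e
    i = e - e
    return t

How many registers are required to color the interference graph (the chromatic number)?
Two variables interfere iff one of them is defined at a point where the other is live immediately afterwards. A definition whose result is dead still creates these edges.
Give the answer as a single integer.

Answer: 3

Derivation:
def/use:
  b0: {e,i,w} / ∅
  b1: {w} / ∅
  b2: {i,w} / {i,w}
  b3: {i,t} / {i}
  b4: {e,i} / {e,i}
  b5: {i} / ∅
  b6: {i} / {e,i}
  b7: {e,i} / {e}
  b8: {t} / {t}
  b9: {e,i,t} / {i}

Backward fixpoint:
  b0: in=∅ out={e,i}
  b1: in={i} out={i,w}
  b2: in={i,w} out=∅
  b3: in={e,i} out={e,i,t}
  b4: in={e,i,t} out={e,i,t}
  b5: in=∅ out=∅
  b6: in={e,i,t} out={e,i,t}
  b7: in={e,t} out={i,t}
  b8: in={t} out=∅
  b9: in={i} out=∅

Interfere edges:
  e: {i,t,w}
  i: {e,t,w}
  t: {e,i}
  w: {e,i}

Chromatic number:
  lower bound: {e,i,t} mutually conflict ⇒ χ ≥ 3
  3-colouring: R0={e}  R1={i}  R2={t,w}
  χ = 3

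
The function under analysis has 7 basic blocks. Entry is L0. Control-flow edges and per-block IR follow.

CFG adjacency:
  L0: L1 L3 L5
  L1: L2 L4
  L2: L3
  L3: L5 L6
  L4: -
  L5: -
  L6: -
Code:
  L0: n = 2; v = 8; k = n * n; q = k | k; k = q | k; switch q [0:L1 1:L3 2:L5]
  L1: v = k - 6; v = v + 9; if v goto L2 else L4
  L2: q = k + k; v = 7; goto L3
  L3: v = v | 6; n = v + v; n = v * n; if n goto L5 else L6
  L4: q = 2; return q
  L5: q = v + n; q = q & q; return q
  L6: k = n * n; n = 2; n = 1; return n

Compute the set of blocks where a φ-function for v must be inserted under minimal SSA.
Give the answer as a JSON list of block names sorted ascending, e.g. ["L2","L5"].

idom tree: L1←L0 L2←L1 L3←L0 L4←L1 L5←L0 L6←L3
Dom∩ at merges:
  L3: preds {L0,L2}: {L0} ∩ {L0,L1,L2} = {L0}; idom=L0
  L5: preds {L0,L3}: {L0} ∩ {L0,L3} = {L0}; idom=L0

Frontier:
  join L3 pred L0: · stop@L0
  join L3 pred L2: L2→L1 stop@L0
  join L5 pred L0: · stop@L0
  join L5 pred L3: L3 stop@L0
  L0: DF=∅
  L1: DF={L3}
  L2: DF={L3}
  L3: DF={L5}
  L4: DF=∅
  L5: DF=∅
  L6: DF=∅

φ for v: defs {L0,L1,L2,L3}
  DF⁺ = {L3,L5}

Answer: ["L3", "L5"]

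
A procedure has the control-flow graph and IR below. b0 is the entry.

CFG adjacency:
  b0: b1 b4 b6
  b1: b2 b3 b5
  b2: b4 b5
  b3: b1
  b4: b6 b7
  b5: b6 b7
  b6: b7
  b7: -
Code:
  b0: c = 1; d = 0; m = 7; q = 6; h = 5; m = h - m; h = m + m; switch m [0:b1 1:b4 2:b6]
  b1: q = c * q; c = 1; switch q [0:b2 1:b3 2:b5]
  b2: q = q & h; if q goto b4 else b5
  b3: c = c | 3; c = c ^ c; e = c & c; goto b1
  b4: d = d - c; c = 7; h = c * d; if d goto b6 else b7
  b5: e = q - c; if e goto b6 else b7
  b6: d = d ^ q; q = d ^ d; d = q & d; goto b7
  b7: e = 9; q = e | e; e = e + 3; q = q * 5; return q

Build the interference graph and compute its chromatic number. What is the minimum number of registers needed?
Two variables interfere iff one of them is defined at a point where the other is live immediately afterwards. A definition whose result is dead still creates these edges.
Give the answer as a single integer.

Block summaries:
  b0 def {c,d,h,m,q} use ∅
  b1 def {c,q} use {c,q}
  b2 def {q} use {h,q}
  b3 def {c,e} use {c}
  b4 def {c,d,h} use {c,d}
  b5 def {e} use {c,q}
  b6 def {d,q} use {d,q}
  b7 def {e,q} use ∅

Live sets:
  b0: in=∅ out={c,d,h,q}
  b1: in={c,d,h,q} out={c,d,h,q}
  b2: in={c,d,h,q} out={c,d,q}
  b3: in={c,d,h,q} out={c,d,h,q}
  b4: in={c,d,q} out={d,q}
  b5: in={c,d,q} out={d,q}
  b6: in={d,q} out=∅
  b7: in=∅ out=∅

Interference:
  c: {d,e,h,m,q}
  d: {c,e,h,m,q}
  e: {c,d,h,q}
  h: {c,d,e,m,q}
  m: {c,d,h,q}
  q: {c,d,e,h,m}

Registers:
  clique {c,d,e,h,q} ⇒ need ≥ 5
  5-colouring: c0={c}  c1={d}  c2={h}  c3={q}  c4={e,m}
  χ = 5

Answer: 5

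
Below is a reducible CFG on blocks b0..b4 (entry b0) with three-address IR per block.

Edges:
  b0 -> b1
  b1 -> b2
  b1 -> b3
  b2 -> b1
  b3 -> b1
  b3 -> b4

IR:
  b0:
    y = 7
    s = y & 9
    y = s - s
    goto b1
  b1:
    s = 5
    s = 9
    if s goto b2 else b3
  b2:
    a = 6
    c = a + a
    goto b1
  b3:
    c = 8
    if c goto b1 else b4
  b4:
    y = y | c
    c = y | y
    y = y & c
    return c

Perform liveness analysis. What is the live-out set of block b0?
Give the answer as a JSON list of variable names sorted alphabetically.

Answer: ["y"]

Derivation:
Per-block:
  b0 def {s,y} use ∅
  b1 def {s} use ∅
  b2 def {a,c} use ∅
  b3 def {c} use ∅
  b4 def {c,y} use {c,y}

Liveness:
  b0 li=∅ lo={y}
  b1 li={y} lo={y}
  b2 li={y} lo={y}
  b3 li={y} lo={c,y}
  b4 li={c,y} lo=∅

live-out(b0) = ["y"]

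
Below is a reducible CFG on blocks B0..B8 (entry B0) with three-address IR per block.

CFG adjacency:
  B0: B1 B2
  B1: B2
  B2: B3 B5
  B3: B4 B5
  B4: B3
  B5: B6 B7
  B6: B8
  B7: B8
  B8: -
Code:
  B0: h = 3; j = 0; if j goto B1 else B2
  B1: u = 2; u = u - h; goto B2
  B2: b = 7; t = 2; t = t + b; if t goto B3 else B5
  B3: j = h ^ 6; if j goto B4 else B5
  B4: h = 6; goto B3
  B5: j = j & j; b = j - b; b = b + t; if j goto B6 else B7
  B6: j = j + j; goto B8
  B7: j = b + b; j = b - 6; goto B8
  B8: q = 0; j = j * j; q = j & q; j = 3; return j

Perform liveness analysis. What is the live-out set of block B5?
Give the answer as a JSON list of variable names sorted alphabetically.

Block summaries:
  B0: {h,j} / ∅
  B1: {u} / {h}
  B2: {b,t} / ∅
  B3: {j} / {h}
  B4: {h} / ∅
  B5: {b,j} / {b,j,t}
  B6: {j} / {j}
  B7: {j} / {b}
  B8: {j,q} / {j}

Liveness:
  B0: in=∅ out={h,j}
  B1: in={h,j} out={h,j}
  B2: in={h,j} out={b,h,j,t}
  B3: in={b,h,t} out={b,j,t}
  B4: in={b,t} out={b,h,t}
  B5: in={b,j,t} out={b,j}
  B6: in={j} out={j}
  B7: in={b} out={j}
  B8: in={j} out=∅

live-out(B5) = ["b", "j"]

Answer: ["b", "j"]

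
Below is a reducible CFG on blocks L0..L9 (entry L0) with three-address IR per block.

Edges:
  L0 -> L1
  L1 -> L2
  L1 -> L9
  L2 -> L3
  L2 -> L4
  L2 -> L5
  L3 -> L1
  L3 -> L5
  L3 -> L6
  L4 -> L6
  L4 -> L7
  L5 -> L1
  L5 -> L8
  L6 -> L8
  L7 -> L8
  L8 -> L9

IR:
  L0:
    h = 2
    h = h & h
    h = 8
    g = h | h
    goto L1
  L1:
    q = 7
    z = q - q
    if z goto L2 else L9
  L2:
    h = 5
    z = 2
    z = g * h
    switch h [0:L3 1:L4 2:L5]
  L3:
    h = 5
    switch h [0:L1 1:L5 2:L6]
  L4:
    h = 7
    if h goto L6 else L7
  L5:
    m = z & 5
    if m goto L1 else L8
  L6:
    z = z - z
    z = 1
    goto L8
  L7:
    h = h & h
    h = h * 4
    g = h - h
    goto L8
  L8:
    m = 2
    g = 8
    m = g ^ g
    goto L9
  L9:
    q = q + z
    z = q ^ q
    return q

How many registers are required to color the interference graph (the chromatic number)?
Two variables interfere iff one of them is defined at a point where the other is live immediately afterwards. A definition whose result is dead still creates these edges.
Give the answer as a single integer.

Answer: 4

Derivation:
def/use:
  L0 def {g,h} use ∅
  L1 def {q,z} use ∅
  L2 def {h,z} use {g}
  L3 def {h} use ∅
  L4 def {h} use ∅
  L5 def {m} use {z}
  L6 def {z} use {z}
  L7 def {g,h} use {h}
  L8 def {g,m} use ∅
  L9 def {q,z} use {q,z}

Live sets:
  live L0: ∅→{g}
  live L1: {g}→{g,q,z}
  live L2: {g,q}→{g,q,z}
  live L3: {g,q,z}→{g,q,z}
  live L4: {q,z}→{h,q,z}
  live L5: {g,q,z}→{g,q,z}
  live L6: {q,z}→{q,z}
  live L7: {h,q,z}→{q,z}
  live L8: {q,z}→{q,z}
  live L9: {q,z}→∅

Conflict graph:
  g: {h,m,q,z}
  h: {g,q,z}
  m: {g,q,z}
  q: {g,h,m,z}
  z: {g,h,m,q}

Colouring:
  {g,h,q,z} pairwise interfere (4-clique) ⇒ χ ≥ 4
  4-colouring: r0={g}  r1={q}  r2={z}  r3={h,m}
  χ = 4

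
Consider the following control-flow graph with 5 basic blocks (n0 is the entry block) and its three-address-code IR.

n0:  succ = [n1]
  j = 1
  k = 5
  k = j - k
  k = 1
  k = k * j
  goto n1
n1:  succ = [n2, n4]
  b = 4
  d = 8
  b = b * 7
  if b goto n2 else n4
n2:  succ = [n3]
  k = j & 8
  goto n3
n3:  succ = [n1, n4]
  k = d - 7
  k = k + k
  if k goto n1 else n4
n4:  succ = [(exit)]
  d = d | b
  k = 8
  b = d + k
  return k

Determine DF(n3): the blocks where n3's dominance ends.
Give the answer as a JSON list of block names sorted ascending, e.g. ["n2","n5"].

Answer: ["n1", "n4"]

Analysis:
idom tree: n1←n0 n2←n1 n3←n2 n4←n1
Dom∩ at merges:
  n1: preds {n0,n3}: {n0} ∩ {n0,n1,n2,n3} = {n0}; idom=n0
  n4: preds {n1,n3}: {n0,n1} ∩ {n0,n1,n2,n3} = {n0,n1}; idom=n1

DF derivation:
  join n1 pred n0: · stop@n0
  join n1 pred n3: n3→n2→n1 stop@n0
  join n4 pred n1: · stop@n1
  join n4 pred n3: n3→n2 stop@n1
  n0 → ∅
  n1 → {n1}
  n2 → {n1,n4}
  n3 → {n1,n4}
  n4 → ∅

DF(n3) = ["n1", "n4"]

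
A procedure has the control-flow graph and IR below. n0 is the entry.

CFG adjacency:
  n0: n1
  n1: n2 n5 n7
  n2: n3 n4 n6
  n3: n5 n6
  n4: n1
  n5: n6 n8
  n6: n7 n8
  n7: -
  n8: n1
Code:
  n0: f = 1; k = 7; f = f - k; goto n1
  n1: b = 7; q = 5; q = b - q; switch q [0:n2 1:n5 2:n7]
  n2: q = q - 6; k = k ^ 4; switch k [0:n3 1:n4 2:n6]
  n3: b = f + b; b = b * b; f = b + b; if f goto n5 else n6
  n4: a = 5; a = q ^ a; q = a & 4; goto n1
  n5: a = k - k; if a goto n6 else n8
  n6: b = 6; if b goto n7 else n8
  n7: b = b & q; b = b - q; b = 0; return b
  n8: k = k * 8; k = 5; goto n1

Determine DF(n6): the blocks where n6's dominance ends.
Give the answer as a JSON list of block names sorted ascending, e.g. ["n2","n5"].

Answer: ["n7", "n8"]

Working:
idom tree: n1←n0 n2←n1 n3←n2 n4←n2 n5←n1 n6←n1 n7←n1 n8←n1
Join-block Dom:
  n1: preds {n0,n4,n8}: {n0} ∩ {n0,n1,n2,n4} ∩ {n0,n1,n8} = {n0}; idom=n0
  n5: preds {n1,n3}: {n0,n1} ∩ {n0,n1,n2,n3} = {n0,n1}; idom=n1
  n6: preds {n2,n3,n5}: {n0,n1,n2} ∩ {n0,n1,n2,n3} ∩ {n0,n1,n5} = {n0,n1}; idom=n1
  n7: preds {n1,n6}: {n0,n1} ∩ {n0,n1,n6} = {n0,n1}; idom=n1
  n8: preds {n5,n6}: {n0,n1,n5} ∩ {n0,n1,n6} = {n0,n1}; idom=n1

Frontier:
  n1←n0: walk · to n0
  n1←n4: walk n4→n2→n1 to n0
  n1←n8: walk n8→n1 to n0
  n5←n1: walk · to n1
  n5←n3: walk n3→n2 to n1
  n6←n2: walk n2 to n1
  n6←n3: walk n3→n2 to n1
  n6←n5: walk n5 to n1
  n7←n1: walk · to n1
  n7←n6: walk n6 to n1
  n8←n5: walk n5 to n1
  n8←n6: walk n6 to n1
  DF(n0)=∅
  DF(n1)={n1}
  DF(n2)={n1,n5,n6}
  DF(n3)={n5,n6}
  DF(n4)={n1}
  DF(n5)={n6,n8}
  DF(n6)={n7,n8}
  DF(n7)=∅
  DF(n8)={n1}

DF(n6) = ["n7", "n8"]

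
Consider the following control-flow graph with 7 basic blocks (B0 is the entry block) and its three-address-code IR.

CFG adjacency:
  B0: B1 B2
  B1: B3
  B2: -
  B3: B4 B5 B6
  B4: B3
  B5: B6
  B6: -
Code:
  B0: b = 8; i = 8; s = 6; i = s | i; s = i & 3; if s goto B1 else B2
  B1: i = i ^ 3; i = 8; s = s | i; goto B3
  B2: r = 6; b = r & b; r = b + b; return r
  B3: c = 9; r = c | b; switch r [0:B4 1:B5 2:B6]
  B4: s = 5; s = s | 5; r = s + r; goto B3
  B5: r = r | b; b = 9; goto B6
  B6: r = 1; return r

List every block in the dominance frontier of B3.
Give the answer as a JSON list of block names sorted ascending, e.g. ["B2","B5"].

idom tree: B1←B0 B2←B0 B3←B1 B4←B3 B5←B3 B6←B3
Dom at joins:
  B3: preds {B1,B4}: {B0,B1} ∩ {B0,B1,B3,B4} = {B0,B1}; idom=B1
  B6: preds {B3,B5}: {B0,B1,B3} ∩ {B0,B1,B3,B5} = {B0,B1,B3}; idom=B3

DF derivation:
  join B3 pred B1: · stop@B1
  join B3 pred B4: B4→B3 stop@B1
  join B6 pred B3: · stop@B3
  join B6 pred B5: B5 stop@B3
  B0: DF=∅
  B1: DF=∅
  B2: DF=∅
  B3: DF={B3}
  B4: DF={B3}
  B5: DF={B6}
  B6: DF=∅

DF(B3) = ["B3"]

Answer: ["B3"]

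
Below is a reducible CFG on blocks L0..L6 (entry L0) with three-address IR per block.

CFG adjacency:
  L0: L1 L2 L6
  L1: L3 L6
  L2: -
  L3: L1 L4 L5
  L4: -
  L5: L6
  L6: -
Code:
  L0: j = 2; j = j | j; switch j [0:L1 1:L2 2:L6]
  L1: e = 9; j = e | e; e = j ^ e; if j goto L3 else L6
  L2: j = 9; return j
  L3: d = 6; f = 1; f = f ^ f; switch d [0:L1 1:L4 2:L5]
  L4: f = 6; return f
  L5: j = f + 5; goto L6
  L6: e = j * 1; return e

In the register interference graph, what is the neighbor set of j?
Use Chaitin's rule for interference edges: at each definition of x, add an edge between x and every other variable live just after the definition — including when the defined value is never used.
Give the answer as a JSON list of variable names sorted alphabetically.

Answer: ["e"]

Analysis:
def/use:
  L0: {j} / ∅
  L1: {e,j} / ∅
  L2: {j} / ∅
  L3: {d,f} / ∅
  L4: {f} / ∅
  L5: {j} / {f}
  L6: {e} / {j}

Backward fixpoint:
  L0: in=∅ out={j}
  L1: in=∅ out={j}
  L2: in=∅ out=∅
  L3: in=∅ out={f}
  L4: in=∅ out=∅
  L5: in={f} out={j}
  L6: in={j} out=∅

Interfere edges:
  d: {f}
  e: {j}
  f: {d}
  j: {e}

N(j) = ["e"]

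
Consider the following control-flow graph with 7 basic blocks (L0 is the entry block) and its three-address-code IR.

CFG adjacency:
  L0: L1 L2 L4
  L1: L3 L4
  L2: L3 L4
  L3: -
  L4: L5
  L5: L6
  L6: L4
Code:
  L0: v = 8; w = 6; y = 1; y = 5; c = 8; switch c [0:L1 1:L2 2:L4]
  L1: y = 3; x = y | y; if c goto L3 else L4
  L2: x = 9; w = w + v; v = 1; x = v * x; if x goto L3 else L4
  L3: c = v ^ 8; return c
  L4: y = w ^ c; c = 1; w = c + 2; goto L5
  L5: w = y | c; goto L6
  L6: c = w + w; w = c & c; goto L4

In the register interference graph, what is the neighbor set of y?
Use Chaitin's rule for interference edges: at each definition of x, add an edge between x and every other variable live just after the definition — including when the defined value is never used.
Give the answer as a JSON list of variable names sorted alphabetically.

Block summaries:
  L0 def {c,v,w,y} use ∅
  L1 def {x,y} use {c}
  L2 def {v,w,x} use {v,w}
  L3 def {c} use {v}
  L4 def {c,w,y} use {c,w}
  L5 def {w} use {c,y}
  L6 def {c,w} use {w}

Backward fixpoint:
  live L0: ∅→{c,v,w}
  live L1: {c,v,w}→{c,v,w}
  live L2: {c,v,w}→{c,v,w}
  live L3: {v}→∅
  live L4: {c,w}→{c,y}
  live L5: {c,y}→{w}
  live L6: {w}→{c,w}

Interference:
  c↔{v,w,x,y}
  v↔{c,w,x,y}
  w↔{c,v,x,y}
  x↔{c,v,w}
  y↔{c,v,w}

N(y) = ["c", "v", "w"]

Answer: ["c", "v", "w"]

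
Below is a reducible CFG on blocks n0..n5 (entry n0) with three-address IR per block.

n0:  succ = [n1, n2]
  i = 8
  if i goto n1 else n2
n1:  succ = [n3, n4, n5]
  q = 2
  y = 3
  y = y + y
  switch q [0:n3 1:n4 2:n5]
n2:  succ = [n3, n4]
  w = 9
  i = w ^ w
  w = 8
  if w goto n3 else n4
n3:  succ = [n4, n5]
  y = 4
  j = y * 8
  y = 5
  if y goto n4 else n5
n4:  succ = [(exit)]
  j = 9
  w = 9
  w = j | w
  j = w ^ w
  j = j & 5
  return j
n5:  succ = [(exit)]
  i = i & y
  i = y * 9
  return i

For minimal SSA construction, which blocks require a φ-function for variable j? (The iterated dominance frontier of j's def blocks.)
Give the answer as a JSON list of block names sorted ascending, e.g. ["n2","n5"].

Answer: ["n4", "n5"]

Working:
idom tree: n1←n0 n2←n0 n3←n0 n4←n0 n5←n0
Join-block Dom:
  n3: preds {n1,n2}: {n0,n1} ∩ {n0,n2} = {n0}; idom=n0
  n4: preds {n1,n2,n3}: {n0,n1} ∩ {n0,n2} ∩ {n0,n3} = {n0}; idom=n0
  n5: preds {n1,n3}: {n0,n1} ∩ {n0,n3} = {n0}; idom=n0

Frontier:
  n3←n1: walk n1 to n0
  n3←n2: walk n2 to n0
  n4←n1: walk n1 to n0
  n4←n2: walk n2 to n0
  n4←n3: walk n3 to n0
  n5←n1: walk n1 to n0
  n5←n3: walk n3 to n0
  n0 → ∅
  n1 → {n3,n4,n5}
  n2 → {n3,n4}
  n3 → {n4,n5}
  n4 → ∅
  n5 → ∅

φ for j: defs {n3,n4}
  DF⁺ = {n4,n5}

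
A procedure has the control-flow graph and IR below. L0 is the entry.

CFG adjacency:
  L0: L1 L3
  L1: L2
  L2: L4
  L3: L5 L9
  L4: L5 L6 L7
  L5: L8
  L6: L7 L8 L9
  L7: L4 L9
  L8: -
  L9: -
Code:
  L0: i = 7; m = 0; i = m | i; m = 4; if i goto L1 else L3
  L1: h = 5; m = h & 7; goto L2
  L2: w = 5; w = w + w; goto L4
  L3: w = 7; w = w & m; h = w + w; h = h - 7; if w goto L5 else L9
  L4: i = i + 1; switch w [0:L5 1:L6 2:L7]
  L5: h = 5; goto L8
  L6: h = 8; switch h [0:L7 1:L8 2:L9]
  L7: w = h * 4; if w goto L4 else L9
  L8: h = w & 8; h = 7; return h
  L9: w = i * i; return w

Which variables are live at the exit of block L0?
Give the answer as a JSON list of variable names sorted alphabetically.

Answer: ["i", "m"]

Analysis:
Per-block:
  L0: {i,m} / ∅
  L1: {h,m} / ∅
  L2: {w} / ∅
  L3: {h,w} / {m}
  L4: {i} / {i,w}
  L5: {h} / ∅
  L6: {h} / ∅
  L7: {w} / {h}
  L8: {h} / {w}
  L9: {w} / {i}

Live sets:
  live L0: ∅→{i,m}
  live L1: {i}→{h,i}
  live L2: {h,i}→{h,i,w}
  live L3: {i,m}→{i,w}
  live L4: {h,i,w}→{h,i,w}
  live L5: {w}→{w}
  live L6: {i,w}→{h,i,w}
  live L7: {h,i}→{h,i,w}
  live L8: {w}→∅
  live L9: {i}→∅

live-out(L0) = ["i", "m"]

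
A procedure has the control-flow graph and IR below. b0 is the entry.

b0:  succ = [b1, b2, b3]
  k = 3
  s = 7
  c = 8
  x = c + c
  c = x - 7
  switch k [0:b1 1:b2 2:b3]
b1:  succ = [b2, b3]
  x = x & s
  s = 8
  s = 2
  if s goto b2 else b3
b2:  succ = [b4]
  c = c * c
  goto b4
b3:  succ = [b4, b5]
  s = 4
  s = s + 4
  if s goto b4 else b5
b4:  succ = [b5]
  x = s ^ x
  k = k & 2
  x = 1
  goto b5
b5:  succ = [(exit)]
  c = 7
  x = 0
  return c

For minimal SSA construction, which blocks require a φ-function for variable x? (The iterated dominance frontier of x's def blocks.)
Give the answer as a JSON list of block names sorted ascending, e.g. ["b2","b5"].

Answer: ["b2", "b3", "b4", "b5"]

Working:
idom tree: b1←b0 b2←b0 b3←b0 b4←b0 b5←b0
Join-block Dom:
  b2: preds {b0,b1}: {b0} ∩ {b0,b1} = {b0}; idom=b0
  b3: preds {b0,b1}: {b0} ∩ {b0,b1} = {b0}; idom=b0
  b4: preds {b2,b3}: {b0,b2} ∩ {b0,b3} = {b0}; idom=b0
  b5: preds {b3,b4}: {b0,b3} ∩ {b0,b4} = {b0}; idom=b0

Frontier:
  b2←b0: walk · to b0
  b2←b1: walk b1 to b0
  b3←b0: walk · to b0
  b3←b1: walk b1 to b0
  b4←b2: walk b2 to b0
  b4←b3: walk b3 to b0
  b5←b3: walk b3 to b0
  b5←b4: walk b4 to b0
  DF(b0)=∅
  DF(b1)={b2,b3}
  DF(b2)={b4}
  DF(b3)={b4,b5}
  DF(b4)={b5}
  DF(b5)=∅

φ for x: defs {b0,b1,b4,b5}
  DF⁺ = {b2,b3,b4,b5}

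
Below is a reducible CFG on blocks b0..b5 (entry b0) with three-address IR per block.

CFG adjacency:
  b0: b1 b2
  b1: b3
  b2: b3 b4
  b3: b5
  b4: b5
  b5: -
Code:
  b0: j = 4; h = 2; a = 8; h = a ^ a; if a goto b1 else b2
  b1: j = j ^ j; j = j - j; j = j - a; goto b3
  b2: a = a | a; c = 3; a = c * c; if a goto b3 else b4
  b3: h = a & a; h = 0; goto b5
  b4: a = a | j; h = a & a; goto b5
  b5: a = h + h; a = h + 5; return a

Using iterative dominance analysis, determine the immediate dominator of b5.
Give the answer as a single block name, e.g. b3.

idom tree: b1←b0 b2←b0 b3←b0 b4←b2 b5←b0
Dom∩ at merges:
  b3: preds {b1,b2}: {b0,b1} ∩ {b0,b2} = {b0}; idom=b0
  b5: preds {b3,b4}: {b0,b3} ∩ {b0,b2,b4} = {b0}; idom=b0

idom(b5) = b0

Answer: b0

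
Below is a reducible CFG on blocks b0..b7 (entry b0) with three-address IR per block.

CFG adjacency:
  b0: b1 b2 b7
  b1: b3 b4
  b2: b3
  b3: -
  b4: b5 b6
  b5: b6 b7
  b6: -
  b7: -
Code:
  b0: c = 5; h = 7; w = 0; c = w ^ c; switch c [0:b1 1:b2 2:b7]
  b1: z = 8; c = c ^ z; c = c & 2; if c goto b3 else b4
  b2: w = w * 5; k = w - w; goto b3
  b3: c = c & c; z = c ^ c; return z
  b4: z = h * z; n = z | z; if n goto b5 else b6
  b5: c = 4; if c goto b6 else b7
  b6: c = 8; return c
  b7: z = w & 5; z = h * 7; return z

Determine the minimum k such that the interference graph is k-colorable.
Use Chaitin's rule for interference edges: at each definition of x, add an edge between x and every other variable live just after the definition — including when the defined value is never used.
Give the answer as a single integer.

Block summaries:
  b0: {c,h,w} / ∅
  b1: {c,z} / {c}
  b2: {k,w} / {w}
  b3: {c,z} / {c}
  b4: {n,z} / {h,z}
  b5: {c} / ∅
  b6: {c} / ∅
  b7: {z} / {h,w}

Backward fixpoint:
  b0: in=∅ out={c,h,w}
  b1: in={c,h,w} out={c,h,w,z}
  b2: in={c,w} out={c}
  b3: in={c} out=∅
  b4: in={h,w,z} out={h,w}
  b5: in={h,w} out={h,w}
  b6: in=∅ out=∅
  b7: in={h,w} out=∅

Conflict graph:
  c: {h,k,w,z}
  h: {c,n,w,z}
  k: {c}
  n: {h,w}
  w: {c,h,n,z}
  z: {c,h,w}

Registers:
  clique {c,h,w,z} ⇒ need ≥ 4
  assign c→r0 h→r1 k→r1 n→r0 w→r2 z→r3 — no edge inside a register ⇒ χ ≤ 4
  χ = 4

Answer: 4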